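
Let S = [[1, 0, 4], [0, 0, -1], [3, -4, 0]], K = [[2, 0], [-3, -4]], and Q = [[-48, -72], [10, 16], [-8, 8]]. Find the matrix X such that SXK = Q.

Isolating X: multiply by S⁻¹ from the left and K⁻¹ from the right, so X = S⁻¹QK⁻¹.
det S = -4; the adjugate gives S⁻¹ = [[1, 4, 0], [3/4, 3, -1/4], [0, -1, 0]].
K has determinant -8; K⁻¹ = [[1/2, 0], [-3/8, -1/4]].
S⁻¹Q = [[-8, -8], [-4, -8], [-10, -16]].
X = (S⁻¹Q)K⁻¹ = [[-1, 2], [1, 2], [1, 4]].

X = [[-1, 2], [1, 2], [1, 4]]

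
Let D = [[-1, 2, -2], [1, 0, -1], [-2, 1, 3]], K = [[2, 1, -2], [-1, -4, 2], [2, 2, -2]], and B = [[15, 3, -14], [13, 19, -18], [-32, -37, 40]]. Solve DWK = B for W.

Isolating W: multiply by D⁻¹ from the left and K⁻¹ from the right, so W = D⁻¹BK⁻¹.
D has determinant -5; D⁻¹ = [[-1/5, 8/5, 2/5], [1/5, 7/5, 3/5], [-1/5, 3/5, 2/5]].
K has determinant -2; K⁻¹ = [[-2, 1, 3], [-1, 0, 1], [-3, 1, 7/2]].
D⁻¹B = [[5, 15, -10], [2, 5, -4], [-8, -4, 8]].
W = (D⁻¹B)K⁻¹ = [[5, -5, -5], [3, -2, -3], [-4, 0, 0]].

W = [[5, -5, -5], [3, -2, -3], [-4, 0, 0]]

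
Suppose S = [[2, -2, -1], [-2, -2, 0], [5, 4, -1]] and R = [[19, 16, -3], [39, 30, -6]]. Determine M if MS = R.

Since S sits to the right of M, M = RS⁻¹.
det S = 6; the adjugate gives S⁻¹ = [[1/3, -1, -1/3], [-1/3, 1/2, 1/3], [1/3, -3, -4/3]].
M = RS⁻¹ = [[19, 16, -3], [39, 30, -6]] · [[1/3, -1, -1/3], [-1/3, 1/2, 1/3], [1/3, -3, -4/3]] = [[0, -2, 3], [1, -6, 5]].

M = [[0, -2, 3], [1, -6, 5]]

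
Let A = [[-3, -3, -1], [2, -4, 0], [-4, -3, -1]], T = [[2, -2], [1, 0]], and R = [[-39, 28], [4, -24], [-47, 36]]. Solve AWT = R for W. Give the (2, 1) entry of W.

W = A⁻¹RT⁻¹ (apply A⁻¹ on the left and T⁻¹ on the right).
det A = 4, so A⁻¹ = [[1, 0, -1], [1/2, -1/4, -1/2], [-11/2, 3/4, 9/2]].
det T = 2, so T⁻¹ = [[0, 1], [-1/2, 1]].
A⁻¹R = [[8, -8], [3, 2], [6, -10]].
W = (A⁻¹R)T⁻¹ = [[4, 0], [-1, 5], [5, -4]].

-1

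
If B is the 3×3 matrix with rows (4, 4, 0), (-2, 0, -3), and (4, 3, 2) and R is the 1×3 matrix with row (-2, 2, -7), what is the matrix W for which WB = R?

B is on the right of W, so right-multiply by B⁻¹: W = RB⁻¹.
det B = 4; the adjugate gives B⁻¹ = [[9/4, -2, -3], [-2, 2, 3], [-3/2, 1, 2]].
W = RB⁻¹ = [[-2, 2, -7]] · [[9/4, -2, -3], [-2, 2, 3], [-3/2, 1, 2]] = [[2, 1, -2]].

W = [[2, 1, -2]]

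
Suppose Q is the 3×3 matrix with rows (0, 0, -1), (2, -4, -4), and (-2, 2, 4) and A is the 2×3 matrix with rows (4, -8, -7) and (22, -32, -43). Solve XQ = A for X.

Right-multiplying both sides by Q⁻¹ gives X = AQ⁻¹.
Q has determinant 4; Q⁻¹ = [[-2, -1/2, -1], [0, -1/2, -1/2], [-1, 0, 0]].
X = AQ⁻¹ = [[4, -8, -7], [22, -32, -43]] · [[-2, -1/2, -1], [0, -1/2, -1/2], [-1, 0, 0]] = [[-1, 2, 0], [-1, 5, -6]].

X = [[-1, 2, 0], [-1, 5, -6]]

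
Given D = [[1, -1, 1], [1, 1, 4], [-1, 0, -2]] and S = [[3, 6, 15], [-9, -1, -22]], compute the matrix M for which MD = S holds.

Since D sits to the right of M, M = SD⁻¹.
det D = 1, so D⁻¹ = [[-2, -2, -5], [-2, -1, -3], [1, 1, 2]].
M = SD⁻¹ = [[3, 6, 15], [-9, -1, -22]] · [[-2, -2, -5], [-2, -1, -3], [1, 1, 2]] = [[-3, 3, -3], [-2, -3, 4]].

M = [[-3, 3, -3], [-2, -3, 4]]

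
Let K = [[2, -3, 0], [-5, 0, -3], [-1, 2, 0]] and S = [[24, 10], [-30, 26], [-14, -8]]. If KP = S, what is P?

P = [[6, -4], [-4, -6], [0, -2]]

K is on the left of P, so left-multiply by K⁻¹: P = K⁻¹S.
K has determinant 3; K⁻¹ = [[2, 0, 3], [1, 0, 2], [-10/3, -1/3, -5]].
P = K⁻¹S = [[2, 0, 3], [1, 0, 2], [-10/3, -1/3, -5]] · [[24, 10], [-30, 26], [-14, -8]] = [[6, -4], [-4, -6], [0, -2]].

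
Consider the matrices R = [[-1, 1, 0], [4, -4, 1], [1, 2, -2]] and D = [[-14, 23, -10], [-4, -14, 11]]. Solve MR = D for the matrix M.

M = [[1, -4, 3], [-6, -1, -6]]

R is on the right of M, so right-multiply by R⁻¹: M = DR⁻¹.
R has determinant 3; R⁻¹ = [[2, 2/3, 1/3], [3, 2/3, 1/3], [4, 1, 0]].
M = DR⁻¹ = [[-14, 23, -10], [-4, -14, 11]] · [[2, 2/3, 1/3], [3, 2/3, 1/3], [4, 1, 0]] = [[1, -4, 3], [-6, -1, -6]].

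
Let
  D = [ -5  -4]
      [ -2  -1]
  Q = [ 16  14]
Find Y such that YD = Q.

Since D sits to the right of Y, Y = QD⁻¹.
D has determinant -3; D⁻¹ = [[1/3, -4/3], [-2/3, 5/3]].
Y = QD⁻¹ = [[16, 14]] · [[1/3, -4/3], [-2/3, 5/3]] = [[-4, 2]].

Y = [[-4, 2]]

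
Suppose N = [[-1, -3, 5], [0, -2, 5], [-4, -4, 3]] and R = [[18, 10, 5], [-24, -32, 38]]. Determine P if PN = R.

Since N sits to the right of P, P = RN⁻¹.
det N = 6; the adjugate gives N⁻¹ = [[7/3, -11/6, -5/6], [-10/3, 17/6, 5/6], [-4/3, 4/3, 1/3]].
P = RN⁻¹ = [[18, 10, 5], [-24, -32, 38]] · [[7/3, -11/6, -5/6], [-10/3, 17/6, 5/6], [-4/3, 4/3, 1/3]] = [[2, 2, -5], [0, 4, 6]].

P = [[2, 2, -5], [0, 4, 6]]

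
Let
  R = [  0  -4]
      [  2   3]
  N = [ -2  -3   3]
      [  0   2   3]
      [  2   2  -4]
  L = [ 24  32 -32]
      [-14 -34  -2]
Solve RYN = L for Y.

Y = R⁻¹LN⁻¹ (apply R⁻¹ on the left and N⁻¹ on the right).
R has determinant 8; R⁻¹ = [[3/8, 1/2], [-1/4, 0]].
det N = -2, so N⁻¹ = [[7, 3, 15/2], [-3, -1, -3], [2, 1, 2]].
R⁻¹L = [[2, -5, -13], [-6, -8, 8]].
Y = (R⁻¹L)N⁻¹ = [[3, -2, 4], [-2, -2, -5]].

Y = [[3, -2, 4], [-2, -2, -5]]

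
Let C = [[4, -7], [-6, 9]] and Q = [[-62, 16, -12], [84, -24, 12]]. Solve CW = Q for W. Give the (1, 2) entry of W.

4

C is on the left of W, so left-multiply by C⁻¹: W = C⁻¹Q.
det C = -6, so C⁻¹ = [[-3/2, -7/6], [-1, -2/3]].
W = C⁻¹Q = [[-3/2, -7/6], [-1, -2/3]] · [[-62, 16, -12], [84, -24, 12]] = [[-5, 4, 4], [6, 0, 4]].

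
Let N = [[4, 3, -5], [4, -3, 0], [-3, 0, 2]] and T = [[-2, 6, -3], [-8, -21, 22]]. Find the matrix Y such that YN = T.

Y = [[3, 1, 6], [-6, 1, -4]]

Since N sits to the right of Y, Y = TN⁻¹.
N has determinant -3; N⁻¹ = [[2, 2, 5], [8/3, 7/3, 20/3], [3, 3, 8]].
Y = TN⁻¹ = [[-2, 6, -3], [-8, -21, 22]] · [[2, 2, 5], [8/3, 7/3, 20/3], [3, 3, 8]] = [[3, 1, 6], [-6, 1, -4]].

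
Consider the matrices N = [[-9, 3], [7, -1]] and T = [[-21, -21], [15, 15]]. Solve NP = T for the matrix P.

P = [[2, 2], [-1, -1]]

Since N multiplies P on the left, P = N⁻¹T.
det N = -12; the adjugate gives N⁻¹ = [[1/12, 1/4], [7/12, 3/4]].
P = N⁻¹T = [[1/12, 1/4], [7/12, 3/4]] · [[-21, -21], [15, 15]] = [[2, 2], [-1, -1]].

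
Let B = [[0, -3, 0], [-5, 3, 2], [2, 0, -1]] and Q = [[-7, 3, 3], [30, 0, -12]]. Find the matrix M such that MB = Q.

B is on the right of M, so right-multiply by B⁻¹: M = QB⁻¹.
det B = 3; the adjugate gives B⁻¹ = [[-1, -1, -2], [-1/3, 0, 0], [-2, -2, -5]].
M = QB⁻¹ = [[-7, 3, 3], [30, 0, -12]] · [[-1, -1, -2], [-1/3, 0, 0], [-2, -2, -5]] = [[0, 1, -1], [-6, -6, 0]].

M = [[0, 1, -1], [-6, -6, 0]]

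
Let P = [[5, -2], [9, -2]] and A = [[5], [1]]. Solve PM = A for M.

M = [[-1], [-5]]

P is on the left of M, so left-multiply by P⁻¹: M = P⁻¹A.
det P = 8, so P⁻¹ = [[-1/4, 1/4], [-9/8, 5/8]].
M = P⁻¹A = [[-1/4, 1/4], [-9/8, 5/8]] · [[5], [1]] = [[-1], [-5]].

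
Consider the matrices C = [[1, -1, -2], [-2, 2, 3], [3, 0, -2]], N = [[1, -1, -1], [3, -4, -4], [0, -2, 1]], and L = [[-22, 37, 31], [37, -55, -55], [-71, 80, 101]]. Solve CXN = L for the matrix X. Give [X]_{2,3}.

Left-multiply by C⁻¹ and right-multiply by N⁻¹: X = C⁻¹LN⁻¹.
det C = 3; the adjugate gives C⁻¹ = [[-4/3, -2/3, 1/3], [5/3, 4/3, 1/3], [-2, -1, 0]].
det N = -3; the adjugate gives N⁻¹ = [[4, -1, 0], [1, -1/3, -1/3], [2, -2/3, 1/3]].
C⁻¹L = [[-19, 14, 29], [-11, 15, 12], [7, -19, -7]].
X = (C⁻¹L)N⁻¹ = [[-4, -5, 5], [-5, -2, -1], [-5, 4, 4]].

-1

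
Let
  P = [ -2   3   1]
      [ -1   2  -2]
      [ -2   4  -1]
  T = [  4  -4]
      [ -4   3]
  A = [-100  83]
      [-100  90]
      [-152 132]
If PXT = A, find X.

X = P⁻¹AT⁻¹ (apply P⁻¹ on the left and T⁻¹ on the right).
det P = -3, so P⁻¹ = [[-2, -7/3, 8/3], [-1, -4/3, 5/3], [0, -2/3, 1/3]].
T has determinant -4; T⁻¹ = [[-3/4, -1], [-1, -1]].
P⁻¹A = [[28, -24], [-20, 17], [16, -16]].
X = (P⁻¹A)T⁻¹ = [[3, -4], [-2, 3], [4, 0]].

X = [[3, -4], [-2, 3], [4, 0]]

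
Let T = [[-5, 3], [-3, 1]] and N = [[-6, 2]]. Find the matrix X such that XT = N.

Since T sits to the right of X, X = NT⁻¹.
det T = 4, so T⁻¹ = [[1/4, -3/4], [3/4, -5/4]].
X = NT⁻¹ = [[-6, 2]] · [[1/4, -3/4], [3/4, -5/4]] = [[0, 2]].

X = [[0, 2]]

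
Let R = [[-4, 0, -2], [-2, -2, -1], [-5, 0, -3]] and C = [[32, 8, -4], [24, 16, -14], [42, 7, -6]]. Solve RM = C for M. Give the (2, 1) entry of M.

-4

Since R multiplies M on the left, M = R⁻¹C.
det R = -4; the adjugate gives R⁻¹ = [[-3/2, 0, 1], [1/4, -1/2, 0], [5/2, 0, -2]].
M = R⁻¹C = [[-3/2, 0, 1], [1/4, -1/2, 0], [5/2, 0, -2]] · [[32, 8, -4], [24, 16, -14], [42, 7, -6]] = [[-6, -5, 0], [-4, -6, 6], [-4, 6, 2]].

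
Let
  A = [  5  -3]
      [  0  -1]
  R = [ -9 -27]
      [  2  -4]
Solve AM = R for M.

Since A multiplies M on the left, M = A⁻¹R.
A has determinant -5; A⁻¹ = [[1/5, -3/5], [0, -1]].
M = A⁻¹R = [[1/5, -3/5], [0, -1]] · [[-9, -27], [2, -4]] = [[-3, -3], [-2, 4]].

M = [[-3, -3], [-2, 4]]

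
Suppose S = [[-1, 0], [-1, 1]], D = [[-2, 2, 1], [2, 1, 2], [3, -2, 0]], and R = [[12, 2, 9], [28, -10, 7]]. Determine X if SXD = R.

Isolating X: multiply by S⁻¹ from the left and D⁻¹ from the right, so X = S⁻¹RD⁻¹.
det S = -1, so S⁻¹ = [[-1, 0], [-1, 1]].
D has determinant -3; D⁻¹ = [[-4/3, 2/3, -1], [-2, 1, -2], [7/3, -2/3, 2]].
S⁻¹R = [[-12, -2, -9], [16, -12, -2]].
X = (S⁻¹R)D⁻¹ = [[-1, -4, -2], [-2, 0, 4]].

X = [[-1, -4, -2], [-2, 0, 4]]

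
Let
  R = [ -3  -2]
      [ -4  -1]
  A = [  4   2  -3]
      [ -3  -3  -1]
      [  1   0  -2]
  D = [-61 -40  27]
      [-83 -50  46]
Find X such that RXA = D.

X = R⁻¹DA⁻¹ (apply R⁻¹ on the left and A⁻¹ on the right).
det R = -5, so R⁻¹ = [[1/5, -2/5], [-4/5, 3/5]].
det A = 1; the adjugate gives A⁻¹ = [[6, 4, -11], [-7, -5, 13], [3, 2, -6]].
R⁻¹D = [[21, 12, -13], [-1, 2, 6]].
X = (R⁻¹D)A⁻¹ = [[3, -2, 3], [-2, -2, 1]].

X = [[3, -2, 3], [-2, -2, 1]]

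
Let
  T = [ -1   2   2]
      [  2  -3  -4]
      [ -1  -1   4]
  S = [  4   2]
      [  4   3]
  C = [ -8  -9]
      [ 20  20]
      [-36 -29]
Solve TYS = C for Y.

Y = T⁻¹CS⁻¹ (apply T⁻¹ on the left and S⁻¹ on the right).
det T = -2; the adjugate gives T⁻¹ = [[8, 5, 1], [2, 1, 0], [5/2, 3/2, 1/2]].
det S = 4, so S⁻¹ = [[3/4, -1/2], [-1, 1]].
T⁻¹C = [[0, -1], [4, 2], [-8, -7]].
Y = (T⁻¹C)S⁻¹ = [[1, -1], [1, 0], [1, -3]].

Y = [[1, -1], [1, 0], [1, -3]]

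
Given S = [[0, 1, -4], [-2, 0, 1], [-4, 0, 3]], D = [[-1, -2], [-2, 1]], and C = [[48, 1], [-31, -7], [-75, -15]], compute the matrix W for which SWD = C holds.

W = [[-3, -3], [2, 1], [3, 5]]

W = S⁻¹CD⁻¹ (apply S⁻¹ on the left and D⁻¹ on the right).
S has determinant 2; S⁻¹ = [[0, -3/2, 1/2], [1, -8, 4], [0, -2, 1]].
det D = -5, so D⁻¹ = [[-1/5, -2/5], [-2/5, 1/5]].
S⁻¹C = [[9, 3], [-4, -3], [-13, -1]].
W = (S⁻¹C)D⁻¹ = [[-3, -3], [2, 1], [3, 5]].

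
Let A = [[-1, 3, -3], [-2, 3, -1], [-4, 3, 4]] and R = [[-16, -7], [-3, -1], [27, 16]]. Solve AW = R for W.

W = [[-5, 4], [-3, 4], [4, 5]]

Since A multiplies W on the left, W = A⁻¹R.
det A = 3; the adjugate gives A⁻¹ = [[5, -7, 2], [4, -16/3, 5/3], [2, -3, 1]].
W = A⁻¹R = [[5, -7, 2], [4, -16/3, 5/3], [2, -3, 1]] · [[-16, -7], [-3, -1], [27, 16]] = [[-5, 4], [-3, 4], [4, 5]].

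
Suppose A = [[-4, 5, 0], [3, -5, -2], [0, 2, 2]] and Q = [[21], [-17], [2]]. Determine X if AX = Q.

A is on the left of X, so left-multiply by A⁻¹: X = A⁻¹Q.
det A = -6; the adjugate gives A⁻¹ = [[1, 5/3, 5/3], [1, 4/3, 4/3], [-1, -4/3, -5/6]].
X = A⁻¹Q = [[1, 5/3, 5/3], [1, 4/3, 4/3], [-1, -4/3, -5/6]] · [[21], [-17], [2]] = [[-4], [1], [0]].

X = [[-4], [1], [0]]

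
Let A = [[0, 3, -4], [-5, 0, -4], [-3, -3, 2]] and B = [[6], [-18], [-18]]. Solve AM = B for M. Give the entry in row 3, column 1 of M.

Left-multiplying both sides by A⁻¹ gives M = A⁻¹B.
A has determinant 6; A⁻¹ = [[-2, 1, -2], [11/3, -2, 10/3], [5/2, -3/2, 5/2]].
M = A⁻¹B = [[-2, 1, -2], [11/3, -2, 10/3], [5/2, -3/2, 5/2]] · [[6], [-18], [-18]] = [[6], [-2], [-3]].

-3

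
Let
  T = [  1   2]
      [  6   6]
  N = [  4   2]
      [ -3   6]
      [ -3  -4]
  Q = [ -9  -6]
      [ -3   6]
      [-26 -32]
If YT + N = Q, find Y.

Y = [[5, -3], [0, 0], [-5, -3]]

YT = Q − N = [[-13, -8], [0, 0], [-23, -28]].
Right-multiplying both sides by T⁻¹ gives Y = (Q − N)T⁻¹.
T has determinant -6; T⁻¹ = [[-1, 1/3], [1, -1/6]].
Y = (Q − N)T⁻¹ = [[5, -3], [0, 0], [-5, -3]].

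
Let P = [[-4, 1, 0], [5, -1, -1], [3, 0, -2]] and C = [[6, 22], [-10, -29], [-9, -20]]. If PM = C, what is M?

Since P multiplies M on the left, M = P⁻¹C.
det P = -1; the adjugate gives P⁻¹ = [[-2, -2, 1], [-7, -8, 4], [-3, -3, 1]].
M = P⁻¹C = [[-2, -2, 1], [-7, -8, 4], [-3, -3, 1]] · [[6, 22], [-10, -29], [-9, -20]] = [[-1, -6], [2, -2], [3, 1]].

M = [[-1, -6], [2, -2], [3, 1]]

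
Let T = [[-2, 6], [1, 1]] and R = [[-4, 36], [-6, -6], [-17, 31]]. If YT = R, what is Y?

Y = [[5, 6], [0, -6], [6, -5]]

Right-multiplying both sides by T⁻¹ gives Y = RT⁻¹.
det T = -8; the adjugate gives T⁻¹ = [[-1/8, 3/4], [1/8, 1/4]].
Y = RT⁻¹ = [[-4, 36], [-6, -6], [-17, 31]] · [[-1/8, 3/4], [1/8, 1/4]] = [[5, 6], [0, -6], [6, -5]].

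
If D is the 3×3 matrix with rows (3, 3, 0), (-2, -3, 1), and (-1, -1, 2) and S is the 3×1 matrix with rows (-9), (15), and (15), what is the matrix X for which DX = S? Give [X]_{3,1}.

D is on the left of X, so left-multiply by D⁻¹: X = D⁻¹S.
det D = -6; the adjugate gives D⁻¹ = [[5/6, 1, -1/2], [-1/2, -1, 1/2], [1/6, 0, 1/2]].
X = D⁻¹S = [[5/6, 1, -1/2], [-1/2, -1, 1/2], [1/6, 0, 1/2]] · [[-9], [15], [15]] = [[0], [-3], [6]].

6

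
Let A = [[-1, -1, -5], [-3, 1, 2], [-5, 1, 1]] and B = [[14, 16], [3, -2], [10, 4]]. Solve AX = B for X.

X = [[-2, -2], [3, -4], [-3, -2]]

Left-multiplying both sides by A⁻¹ gives X = A⁻¹B.
det A = -2, so A⁻¹ = [[1/2, 2, -3/2], [7/2, 13, -17/2], [-1, -3, 2]].
X = A⁻¹B = [[1/2, 2, -3/2], [7/2, 13, -17/2], [-1, -3, 2]] · [[14, 16], [3, -2], [10, 4]] = [[-2, -2], [3, -4], [-3, -2]].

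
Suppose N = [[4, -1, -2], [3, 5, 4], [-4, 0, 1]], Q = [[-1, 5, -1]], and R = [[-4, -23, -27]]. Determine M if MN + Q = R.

M = [[3, -5, 0]]

MN = R − Q = [[-3, -28, -26]].
N is on the right of M, so right-multiply by N⁻¹: M = (R − Q)N⁻¹.
det N = -1; the adjugate gives N⁻¹ = [[-5, -1, -6], [19, 4, 22], [-20, -4, -23]].
M = (R − Q)N⁻¹ = [[3, -5, 0]].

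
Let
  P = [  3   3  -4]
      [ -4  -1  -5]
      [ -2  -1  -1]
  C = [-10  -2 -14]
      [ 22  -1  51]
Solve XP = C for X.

X = [[0, 3, -1], [-4, -6, -5]]

Since P sits to the right of X, X = CP⁻¹.
P has determinant -2; P⁻¹ = [[2, -7/2, 19/2], [-3, 11/2, -31/2], [-1, 3/2, -9/2]].
X = CP⁻¹ = [[-10, -2, -14], [22, -1, 51]] · [[2, -7/2, 19/2], [-3, 11/2, -31/2], [-1, 3/2, -9/2]] = [[0, 3, -1], [-4, -6, -5]].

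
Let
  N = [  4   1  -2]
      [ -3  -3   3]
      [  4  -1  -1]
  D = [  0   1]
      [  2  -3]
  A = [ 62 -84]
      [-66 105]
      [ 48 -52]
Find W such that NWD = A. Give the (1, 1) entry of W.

W = N⁻¹AD⁻¹ (apply N⁻¹ on the left and D⁻¹ on the right).
N has determinant 3; N⁻¹ = [[2, 1, -1], [3, 4/3, -2], [5, 8/3, -3]].
det D = -2; the adjugate gives D⁻¹ = [[3/2, 1/2], [1, 0]].
N⁻¹A = [[10, -11], [2, -8], [-10, 16]].
W = (N⁻¹A)D⁻¹ = [[4, 5], [-5, 1], [1, -5]].

4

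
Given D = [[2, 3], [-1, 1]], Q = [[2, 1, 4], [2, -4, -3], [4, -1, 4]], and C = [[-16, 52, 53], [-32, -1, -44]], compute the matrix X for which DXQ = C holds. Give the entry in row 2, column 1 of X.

Isolating X: multiply by D⁻¹ from the left and Q⁻¹ from the right, so X = D⁻¹CQ⁻¹.
det D = 5, so D⁻¹ = [[1/5, -3/5], [1/5, 2/5]].
det Q = -2; the adjugate gives Q⁻¹ = [[19/2, 4, -13/2], [10, 4, -7], [-7, -3, 5]].
D⁻¹C = [[16, 11, 37], [-16, 10, -7]].
X = (D⁻¹C)Q⁻¹ = [[3, -3, 4], [-3, -3, -1]].

-3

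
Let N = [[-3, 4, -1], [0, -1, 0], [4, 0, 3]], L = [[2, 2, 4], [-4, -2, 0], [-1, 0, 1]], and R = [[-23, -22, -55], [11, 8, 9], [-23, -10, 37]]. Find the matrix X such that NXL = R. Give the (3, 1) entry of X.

3

Isolating X: multiply by N⁻¹ from the left and L⁻¹ from the right, so X = N⁻¹RL⁻¹.
N has determinant 5; N⁻¹ = [[-3/5, -12/5, -1/5], [0, -1, 0], [4/5, 16/5, 3/5]].
L has determinant -4; L⁻¹ = [[1/2, 1/2, -2], [-1, -3/2, 4], [1/2, 1/2, -1]].
N⁻¹R = [[-8, -4, 4], [-11, -8, -9], [3, 2, 7]].
X = (N⁻¹R)L⁻¹ = [[2, 4, -4], [-2, 2, -1], [3, 2, -5]].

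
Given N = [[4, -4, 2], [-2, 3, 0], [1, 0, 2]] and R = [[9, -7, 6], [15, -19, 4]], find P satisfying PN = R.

P = [[4, 3, -1], [1, -5, 1]]

Since N sits to the right of P, P = RN⁻¹.
det N = 2; the adjugate gives N⁻¹ = [[3, 4, -3], [2, 3, -2], [-3/2, -2, 2]].
P = RN⁻¹ = [[9, -7, 6], [15, -19, 4]] · [[3, 4, -3], [2, 3, -2], [-3/2, -2, 2]] = [[4, 3, -1], [1, -5, 1]].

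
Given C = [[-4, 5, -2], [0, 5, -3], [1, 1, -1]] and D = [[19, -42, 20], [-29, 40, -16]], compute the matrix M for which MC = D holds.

M = [[-4, -5, 3], [6, 3, -5]]

Right-multiplying both sides by C⁻¹ gives M = DC⁻¹.
C has determinant 3; C⁻¹ = [[-2/3, 1, -5/3], [-1, 2, -4], [-5/3, 3, -20/3]].
M = DC⁻¹ = [[19, -42, 20], [-29, 40, -16]] · [[-2/3, 1, -5/3], [-1, 2, -4], [-5/3, 3, -20/3]] = [[-4, -5, 3], [6, 3, -5]].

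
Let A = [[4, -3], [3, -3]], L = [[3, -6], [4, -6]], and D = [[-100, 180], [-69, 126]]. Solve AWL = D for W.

W = A⁻¹DL⁻¹ (apply A⁻¹ on the left and L⁻¹ on the right).
det A = -3, so A⁻¹ = [[1, -1], [1, -4/3]].
det L = 6; the adjugate gives L⁻¹ = [[-1, 1], [-2/3, 1/2]].
A⁻¹D = [[-31, 54], [-8, 12]].
W = (A⁻¹D)L⁻¹ = [[-5, -4], [0, -2]].

W = [[-5, -4], [0, -2]]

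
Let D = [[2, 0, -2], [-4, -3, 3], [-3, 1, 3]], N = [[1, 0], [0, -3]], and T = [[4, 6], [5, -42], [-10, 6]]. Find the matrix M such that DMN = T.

Isolating M: multiply by D⁻¹ from the left and N⁻¹ from the right, so M = D⁻¹TN⁻¹.
det D = 2; the adjugate gives D⁻¹ = [[-6, -1, -3], [3/2, 0, 1], [-13/2, -1, -3]].
N has determinant -3; N⁻¹ = [[1, 0], [0, -1/3]].
D⁻¹T = [[1, -12], [-4, 15], [-1, -15]].
M = (D⁻¹T)N⁻¹ = [[1, 4], [-4, -5], [-1, 5]].

M = [[1, 4], [-4, -5], [-1, 5]]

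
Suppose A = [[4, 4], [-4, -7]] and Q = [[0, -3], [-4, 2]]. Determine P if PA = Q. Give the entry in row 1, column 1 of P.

1

A is on the right of P, so right-multiply by A⁻¹: P = QA⁻¹.
det A = -12, so A⁻¹ = [[7/12, 1/3], [-1/3, -1/3]].
P = QA⁻¹ = [[0, -3], [-4, 2]] · [[7/12, 1/3], [-1/3, -1/3]] = [[1, 1], [-3, -2]].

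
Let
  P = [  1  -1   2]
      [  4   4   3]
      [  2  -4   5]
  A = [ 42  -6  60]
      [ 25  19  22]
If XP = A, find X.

Since P sits to the right of X, X = AP⁻¹.
det P = -2; the adjugate gives P⁻¹ = [[-16, 3/2, 11/2], [7, -1/2, -5/2], [12, -1, -4]].
X = AP⁻¹ = [[42, -6, 60], [25, 19, 22]] · [[-16, 3/2, 11/2], [7, -1/2, -5/2], [12, -1, -4]] = [[6, 6, 6], [-3, 6, 2]].

X = [[6, 6, 6], [-3, 6, 2]]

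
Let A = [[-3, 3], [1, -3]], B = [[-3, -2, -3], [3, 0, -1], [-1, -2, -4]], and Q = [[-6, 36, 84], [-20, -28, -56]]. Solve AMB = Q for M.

M = [[-3, 3, 5], [1, 3, -5]]

Left-multiply by A⁻¹ and right-multiply by B⁻¹: M = A⁻¹QB⁻¹.
det A = 6; the adjugate gives A⁻¹ = [[-1/2, -1/2], [-1/6, -1/2]].
B has determinant -2; B⁻¹ = [[1, 1, -1], [-13/2, -9/2, 6], [3, 2, -3]].
A⁻¹Q = [[13, -4, -14], [11, 8, 14]].
M = (A⁻¹Q)B⁻¹ = [[-3, 3, 5], [1, 3, -5]].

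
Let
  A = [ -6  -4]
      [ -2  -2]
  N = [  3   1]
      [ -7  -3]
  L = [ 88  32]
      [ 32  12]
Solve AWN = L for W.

Isolating W: multiply by A⁻¹ from the left and N⁻¹ from the right, so W = A⁻¹LN⁻¹.
det A = 4; the adjugate gives A⁻¹ = [[-1/2, 1], [1/2, -3/2]].
N has determinant -2; N⁻¹ = [[3/2, 1/2], [-7/2, -3/2]].
A⁻¹L = [[-12, -4], [-4, -2]].
W = (A⁻¹L)N⁻¹ = [[-4, 0], [1, 1]].

W = [[-4, 0], [1, 1]]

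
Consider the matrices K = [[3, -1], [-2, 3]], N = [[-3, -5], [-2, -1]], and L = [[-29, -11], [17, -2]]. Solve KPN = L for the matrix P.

Left-multiply by K⁻¹ and right-multiply by N⁻¹: P = K⁻¹LN⁻¹.
K has determinant 7; K⁻¹ = [[3/7, 1/7], [2/7, 3/7]].
det N = -7, so N⁻¹ = [[1/7, -5/7], [-2/7, 3/7]].
K⁻¹L = [[-10, -5], [-1, -4]].
P = (K⁻¹L)N⁻¹ = [[0, 5], [1, -1]].

P = [[0, 5], [1, -1]]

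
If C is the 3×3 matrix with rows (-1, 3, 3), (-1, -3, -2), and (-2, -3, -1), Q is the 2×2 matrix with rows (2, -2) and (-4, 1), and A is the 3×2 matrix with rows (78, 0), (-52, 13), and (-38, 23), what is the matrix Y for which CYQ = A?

Left-multiply by C⁻¹ and right-multiply by Q⁻¹: Y = C⁻¹AQ⁻¹.
det C = 3; the adjugate gives C⁻¹ = [[-1, -2, 1], [1, 7/3, -5/3], [-1, -3, 2]].
Q has determinant -6; Q⁻¹ = [[-1/6, -1/3], [-2/3, -1/3]].
C⁻¹A = [[-12, -3], [20, -8], [2, 7]].
Y = (C⁻¹A)Q⁻¹ = [[4, 5], [2, -4], [-5, -3]].

Y = [[4, 5], [2, -4], [-5, -3]]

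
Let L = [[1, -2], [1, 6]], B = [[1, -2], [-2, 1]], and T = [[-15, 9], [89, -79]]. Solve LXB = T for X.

X = [[5, -3], [3, -5]]

X = L⁻¹TB⁻¹ (apply L⁻¹ on the left and B⁻¹ on the right).
det L = 8; the adjugate gives L⁻¹ = [[3/4, 1/4], [-1/8, 1/8]].
B has determinant -3; B⁻¹ = [[-1/3, -2/3], [-2/3, -1/3]].
L⁻¹T = [[11, -13], [13, -11]].
X = (L⁻¹T)B⁻¹ = [[5, -3], [3, -5]].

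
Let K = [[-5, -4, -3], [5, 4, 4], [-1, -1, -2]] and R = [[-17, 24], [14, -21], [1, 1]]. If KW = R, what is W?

W = [[6, -5], [-1, -2], [-3, 3]]

K is on the left of W, so left-multiply by K⁻¹: W = K⁻¹R.
det K = -1; the adjugate gives K⁻¹ = [[4, 5, 4], [-6, -7, -5], [1, 1, 0]].
W = K⁻¹R = [[4, 5, 4], [-6, -7, -5], [1, 1, 0]] · [[-17, 24], [14, -21], [1, 1]] = [[6, -5], [-1, -2], [-3, 3]].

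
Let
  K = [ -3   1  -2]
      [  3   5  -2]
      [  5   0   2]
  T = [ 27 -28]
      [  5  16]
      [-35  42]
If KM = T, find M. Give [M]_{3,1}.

-5

Since K multiplies M on the left, M = K⁻¹T.
K has determinant 4; K⁻¹ = [[5/2, -1/2, 2], [-4, 1, -3], [-25/4, 5/4, -9/2]].
M = K⁻¹T = [[5/2, -1/2, 2], [-4, 1, -3], [-25/4, 5/4, -9/2]] · [[27, -28], [5, 16], [-35, 42]] = [[-5, 6], [2, 2], [-5, 6]].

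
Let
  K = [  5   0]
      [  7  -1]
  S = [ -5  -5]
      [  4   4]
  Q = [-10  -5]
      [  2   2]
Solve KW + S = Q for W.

W = [[-1, 0], [-5, 2]]

KW = Q − S = [[-5, 0], [-2, -2]].
Left-multiplying both sides by K⁻¹ gives W = K⁻¹(Q − S).
K has determinant -5; K⁻¹ = [[1/5, 0], [7/5, -1]].
W = K⁻¹(Q − S) = [[-1, 0], [-5, 2]].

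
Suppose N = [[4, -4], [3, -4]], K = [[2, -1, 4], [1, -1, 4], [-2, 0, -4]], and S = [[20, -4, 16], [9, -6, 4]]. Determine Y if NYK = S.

Isolating Y: multiply by N⁻¹ from the left and K⁻¹ from the right, so Y = N⁻¹SK⁻¹.
N has determinant -4; N⁻¹ = [[1, -1], [3/4, -1]].
det K = 4; the adjugate gives K⁻¹ = [[1, -1, 0], [-1, 0, -1], [-1/2, 1/2, -1/4]].
N⁻¹S = [[11, 2, 12], [6, 3, 8]].
Y = (N⁻¹S)K⁻¹ = [[3, -5, -5], [-1, -2, -5]].

Y = [[3, -5, -5], [-1, -2, -5]]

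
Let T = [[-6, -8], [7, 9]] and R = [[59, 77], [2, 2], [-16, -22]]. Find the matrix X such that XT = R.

X = [[-4, 5], [2, 2], [5, 2]]

T is on the right of X, so right-multiply by T⁻¹: X = RT⁻¹.
T has determinant 2; T⁻¹ = [[9/2, 4], [-7/2, -3]].
X = RT⁻¹ = [[59, 77], [2, 2], [-16, -22]] · [[9/2, 4], [-7/2, -3]] = [[-4, 5], [2, 2], [5, 2]].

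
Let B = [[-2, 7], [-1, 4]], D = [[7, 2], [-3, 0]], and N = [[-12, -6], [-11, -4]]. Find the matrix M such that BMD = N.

M = B⁻¹ND⁻¹ (apply B⁻¹ on the left and D⁻¹ on the right).
det B = -1, so B⁻¹ = [[-4, 7], [-1, 2]].
D has determinant 6; D⁻¹ = [[0, -1/3], [1/2, 7/6]].
B⁻¹N = [[-29, -4], [-10, -2]].
M = (B⁻¹N)D⁻¹ = [[-2, 5], [-1, 1]].

M = [[-2, 5], [-1, 1]]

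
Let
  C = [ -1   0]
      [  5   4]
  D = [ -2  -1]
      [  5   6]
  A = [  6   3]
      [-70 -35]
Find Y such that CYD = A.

Y = [[3, 0], [5, 0]]

Isolating Y: multiply by C⁻¹ from the left and D⁻¹ from the right, so Y = C⁻¹AD⁻¹.
C has determinant -4; C⁻¹ = [[-1, 0], [5/4, 1/4]].
det D = -7; the adjugate gives D⁻¹ = [[-6/7, -1/7], [5/7, 2/7]].
C⁻¹A = [[-6, -3], [-10, -5]].
Y = (C⁻¹A)D⁻¹ = [[3, 0], [5, 0]].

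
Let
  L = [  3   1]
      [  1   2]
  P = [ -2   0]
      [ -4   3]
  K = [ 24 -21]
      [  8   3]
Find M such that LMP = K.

M = [[2, -3], [-4, 2]]

Left-multiply by L⁻¹ and right-multiply by P⁻¹: M = L⁻¹KP⁻¹.
det L = 5; the adjugate gives L⁻¹ = [[2/5, -1/5], [-1/5, 3/5]].
det P = -6, so P⁻¹ = [[-1/2, 0], [-2/3, 1/3]].
L⁻¹K = [[8, -9], [0, 6]].
M = (L⁻¹K)P⁻¹ = [[2, -3], [-4, 2]].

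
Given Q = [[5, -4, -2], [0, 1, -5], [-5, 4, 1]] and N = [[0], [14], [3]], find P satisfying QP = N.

P = [[-2], [-1], [-3]]

Q is on the left of P, so left-multiply by Q⁻¹: P = Q⁻¹N.
Q has determinant -5; Q⁻¹ = [[-21/5, 4/5, -22/5], [-5, 1, -5], [-1, 0, -1]].
P = Q⁻¹N = [[-21/5, 4/5, -22/5], [-5, 1, -5], [-1, 0, -1]] · [[0], [14], [3]] = [[-2], [-1], [-3]].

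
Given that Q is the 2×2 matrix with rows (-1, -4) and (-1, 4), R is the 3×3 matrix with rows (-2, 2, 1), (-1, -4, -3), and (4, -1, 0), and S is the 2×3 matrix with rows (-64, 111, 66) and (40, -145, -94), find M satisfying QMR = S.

M = [[2, -4, 3], [-5, 5, 2]]

Left-multiply by Q⁻¹ and right-multiply by R⁻¹: M = Q⁻¹SR⁻¹.
det Q = -8, so Q⁻¹ = [[-1/2, -1/2], [-1/8, 1/8]].
R has determinant -1; R⁻¹ = [[3, 1, 2], [12, 4, 7], [-17, -6, -10]].
Q⁻¹S = [[12, 17, 14], [13, -32, -20]].
M = (Q⁻¹S)R⁻¹ = [[2, -4, 3], [-5, 5, 2]].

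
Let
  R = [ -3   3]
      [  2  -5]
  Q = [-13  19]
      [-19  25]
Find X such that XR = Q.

Since R sits to the right of X, X = QR⁻¹.
det R = 9, so R⁻¹ = [[-5/9, -1/3], [-2/9, -1/3]].
X = QR⁻¹ = [[-13, 19], [-19, 25]] · [[-5/9, -1/3], [-2/9, -1/3]] = [[3, -2], [5, -2]].

X = [[3, -2], [5, -2]]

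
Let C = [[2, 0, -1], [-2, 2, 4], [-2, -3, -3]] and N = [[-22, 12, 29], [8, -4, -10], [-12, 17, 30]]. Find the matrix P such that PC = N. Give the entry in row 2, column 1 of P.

2

Right-multiplying both sides by C⁻¹ gives P = NC⁻¹.
det C = 2; the adjugate gives C⁻¹ = [[3, 3/2, 1], [-7, -4, -3], [5, 3, 2]].
P = NC⁻¹ = [[-22, 12, 29], [8, -4, -10], [-12, 17, 30]] · [[3, 3/2, 1], [-7, -4, -3], [5, 3, 2]] = [[-5, 6, 0], [2, -2, 0], [-5, 4, -3]].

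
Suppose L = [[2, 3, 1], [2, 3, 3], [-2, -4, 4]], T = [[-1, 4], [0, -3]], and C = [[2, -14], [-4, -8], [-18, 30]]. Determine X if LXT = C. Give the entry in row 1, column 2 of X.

1

X = L⁻¹CT⁻¹ (apply L⁻¹ on the left and T⁻¹ on the right).
det L = 4, so L⁻¹ = [[6, -4, 3/2], [-7/2, 5/2, -1], [-1/2, 1/2, 0]].
det T = 3, so T⁻¹ = [[-1, -4/3], [0, -1/3]].
L⁻¹C = [[1, -7], [1, -1], [-3, 3]].
X = (L⁻¹C)T⁻¹ = [[-1, 1], [-1, -1], [3, 3]].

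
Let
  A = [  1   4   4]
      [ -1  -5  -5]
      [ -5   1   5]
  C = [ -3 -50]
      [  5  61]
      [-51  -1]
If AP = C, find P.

P = [[5, -6], [4, -6], [-6, -5]]

Since A multiplies P on the left, P = A⁻¹C.
det A = -4; the adjugate gives A⁻¹ = [[5, 4, 0], [-15/2, -25/4, -1/4], [13/2, 21/4, 1/4]].
P = A⁻¹C = [[5, 4, 0], [-15/2, -25/4, -1/4], [13/2, 21/4, 1/4]] · [[-3, -50], [5, 61], [-51, -1]] = [[5, -6], [4, -6], [-6, -5]].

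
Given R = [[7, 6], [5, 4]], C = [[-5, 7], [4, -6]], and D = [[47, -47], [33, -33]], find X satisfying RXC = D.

Left-multiply by R⁻¹ and right-multiply by C⁻¹: X = R⁻¹DC⁻¹.
R has determinant -2; R⁻¹ = [[-2, 3], [5/2, -7/2]].
det C = 2, so C⁻¹ = [[-3, -7/2], [-2, -5/2]].
R⁻¹D = [[5, -5], [2, -2]].
X = (R⁻¹D)C⁻¹ = [[-5, -5], [-2, -2]].

X = [[-5, -5], [-2, -2]]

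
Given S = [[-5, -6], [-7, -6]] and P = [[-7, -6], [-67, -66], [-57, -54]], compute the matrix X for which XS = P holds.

X = [[0, 1], [5, 6], [3, 6]]

Since S sits to the right of X, X = PS⁻¹.
det S = -12; the adjugate gives S⁻¹ = [[1/2, -1/2], [-7/12, 5/12]].
X = PS⁻¹ = [[-7, -6], [-67, -66], [-57, -54]] · [[1/2, -1/2], [-7/12, 5/12]] = [[0, 1], [5, 6], [3, 6]].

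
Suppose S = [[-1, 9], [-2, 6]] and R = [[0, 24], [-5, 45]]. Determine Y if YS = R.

Right-multiplying both sides by S⁻¹ gives Y = RS⁻¹.
det S = 12, so S⁻¹ = [[1/2, -3/4], [1/6, -1/12]].
Y = RS⁻¹ = [[0, 24], [-5, 45]] · [[1/2, -3/4], [1/6, -1/12]] = [[4, -2], [5, 0]].

Y = [[4, -2], [5, 0]]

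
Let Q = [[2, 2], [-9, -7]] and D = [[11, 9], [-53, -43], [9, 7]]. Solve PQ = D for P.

Q is on the right of P, so right-multiply by Q⁻¹: P = DQ⁻¹.
Q has determinant 4; Q⁻¹ = [[-7/4, -1/2], [9/4, 1/2]].
P = DQ⁻¹ = [[11, 9], [-53, -43], [9, 7]] · [[-7/4, -1/2], [9/4, 1/2]] = [[1, -1], [-4, 5], [0, -1]].

P = [[1, -1], [-4, 5], [0, -1]]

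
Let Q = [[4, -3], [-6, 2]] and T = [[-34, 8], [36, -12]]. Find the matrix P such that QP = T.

P = [[-4, 2], [6, 0]]

Left-multiplying both sides by Q⁻¹ gives P = Q⁻¹T.
Q has determinant -10; Q⁻¹ = [[-1/5, -3/10], [-3/5, -2/5]].
P = Q⁻¹T = [[-1/5, -3/10], [-3/5, -2/5]] · [[-34, 8], [36, -12]] = [[-4, 2], [6, 0]].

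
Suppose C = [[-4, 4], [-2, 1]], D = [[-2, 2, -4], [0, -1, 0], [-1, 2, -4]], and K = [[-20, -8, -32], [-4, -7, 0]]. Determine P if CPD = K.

P = C⁻¹KD⁻¹ (apply C⁻¹ on the left and D⁻¹ on the right).
det C = 4; the adjugate gives C⁻¹ = [[1/4, -1], [1/2, -1]].
D has determinant -4; D⁻¹ = [[-1, 0, 1], [0, -1, 0], [1/4, -1/2, -1/2]].
C⁻¹K = [[-1, 5, -8], [-6, 3, -16]].
P = (C⁻¹K)D⁻¹ = [[-1, -1, 3], [2, 5, 2]].

P = [[-1, -1, 3], [2, 5, 2]]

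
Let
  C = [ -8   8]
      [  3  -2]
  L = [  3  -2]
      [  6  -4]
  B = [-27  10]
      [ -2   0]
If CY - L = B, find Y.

CY = B + L = [[-24, 8], [4, -4]].
C is on the left of Y, so left-multiply by C⁻¹: Y = C⁻¹(B + L).
C has determinant -8; C⁻¹ = [[1/4, 1], [3/8, 1]].
Y = C⁻¹(B + L) = [[-2, -2], [-5, -1]].

Y = [[-2, -2], [-5, -1]]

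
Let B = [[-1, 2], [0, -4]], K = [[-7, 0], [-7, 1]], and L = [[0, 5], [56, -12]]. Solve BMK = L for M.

M = B⁻¹LK⁻¹ (apply B⁻¹ on the left and K⁻¹ on the right).
B has determinant 4; B⁻¹ = [[-1, -1/2], [0, -1/4]].
K has determinant -7; K⁻¹ = [[-1/7, 0], [-1, 1]].
B⁻¹L = [[-28, 1], [-14, 3]].
M = (B⁻¹L)K⁻¹ = [[3, 1], [-1, 3]].

M = [[3, 1], [-1, 3]]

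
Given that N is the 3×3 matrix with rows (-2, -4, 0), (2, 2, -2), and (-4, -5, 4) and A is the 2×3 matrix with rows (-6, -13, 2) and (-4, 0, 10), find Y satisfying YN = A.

Y = [[2, 5, 3], [-3, -1, 2]]

Right-multiplying both sides by N⁻¹ gives Y = AN⁻¹.
det N = 4, so N⁻¹ = [[-1/2, 4, 2], [0, -2, -1], [-1/2, 3/2, 1]].
Y = AN⁻¹ = [[-6, -13, 2], [-4, 0, 10]] · [[-1/2, 4, 2], [0, -2, -1], [-1/2, 3/2, 1]] = [[2, 5, 3], [-3, -1, 2]].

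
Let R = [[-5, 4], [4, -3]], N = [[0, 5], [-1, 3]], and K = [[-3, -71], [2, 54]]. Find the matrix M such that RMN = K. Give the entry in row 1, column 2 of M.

Isolating M: multiply by R⁻¹ from the left and N⁻¹ from the right, so M = R⁻¹KN⁻¹.
det R = -1; the adjugate gives R⁻¹ = [[3, 4], [4, 5]].
N has determinant 5; N⁻¹ = [[3/5, -1], [1/5, 0]].
R⁻¹K = [[-1, 3], [-2, -14]].
M = (R⁻¹K)N⁻¹ = [[0, 1], [-4, 2]].

1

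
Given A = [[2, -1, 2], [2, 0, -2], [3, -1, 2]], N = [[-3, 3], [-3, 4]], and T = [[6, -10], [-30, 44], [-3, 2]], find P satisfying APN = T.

P = [[0, 3], [2, 2], [2, -4]]

Isolating P: multiply by A⁻¹ from the left and N⁻¹ from the right, so P = A⁻¹TN⁻¹.
det A = 2, so A⁻¹ = [[-1, 0, 1], [-5, -1, 4], [-1, -1/2, 1]].
det N = -3, so N⁻¹ = [[-4/3, 1], [-1, 1]].
A⁻¹T = [[-9, 12], [-12, 14], [6, -10]].
P = (A⁻¹T)N⁻¹ = [[0, 3], [2, 2], [2, -4]].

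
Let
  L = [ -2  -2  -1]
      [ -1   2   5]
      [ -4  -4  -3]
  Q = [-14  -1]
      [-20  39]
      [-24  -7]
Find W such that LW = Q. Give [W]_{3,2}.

L is on the left of W, so left-multiply by L⁻¹: W = L⁻¹Q.
L has determinant 6; L⁻¹ = [[7/3, -1/3, -4/3], [-23/6, 1/3, 11/6], [2, 0, -1]].
W = L⁻¹Q = [[7/3, -1/3, -4/3], [-23/6, 1/3, 11/6], [2, 0, -1]] · [[-14, -1], [-20, 39], [-24, -7]] = [[6, -6], [3, 4], [-4, 5]].

5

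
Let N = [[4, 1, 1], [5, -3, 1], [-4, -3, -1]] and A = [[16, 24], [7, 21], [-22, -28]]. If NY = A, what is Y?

Y = [[3, 5], [3, 2], [1, 2]]

Since N multiplies Y on the left, Y = N⁻¹A.
det N = -2, so N⁻¹ = [[-3, 1, -2], [-1/2, 0, -1/2], [27/2, -4, 17/2]].
Y = N⁻¹A = [[-3, 1, -2], [-1/2, 0, -1/2], [27/2, -4, 17/2]] · [[16, 24], [7, 21], [-22, -28]] = [[3, 5], [3, 2], [1, 2]].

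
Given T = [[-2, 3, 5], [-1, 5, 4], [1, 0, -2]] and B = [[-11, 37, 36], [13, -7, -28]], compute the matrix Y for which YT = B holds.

T is on the right of Y, so right-multiply by T⁻¹: Y = BT⁻¹.
det T = 1, so T⁻¹ = [[-10, 6, -13], [2, -1, 3], [-5, 3, -7]].
Y = BT⁻¹ = [[-11, 37, 36], [13, -7, -28]] · [[-10, 6, -13], [2, -1, 3], [-5, 3, -7]] = [[4, 5, 2], [-4, 1, 6]].

Y = [[4, 5, 2], [-4, 1, 6]]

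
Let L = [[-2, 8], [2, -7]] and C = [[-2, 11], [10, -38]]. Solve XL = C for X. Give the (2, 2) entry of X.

L is on the right of X, so right-multiply by L⁻¹: X = CL⁻¹.
L has determinant -2; L⁻¹ = [[7/2, 4], [1, 1]].
X = CL⁻¹ = [[-2, 11], [10, -38]] · [[7/2, 4], [1, 1]] = [[4, 3], [-3, 2]].

2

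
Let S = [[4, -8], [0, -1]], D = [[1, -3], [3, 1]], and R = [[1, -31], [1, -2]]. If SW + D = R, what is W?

SW = R − D = [[0, -28], [-2, -3]].
S is on the left of W, so left-multiply by S⁻¹: W = S⁻¹(R − D).
det S = -4; the adjugate gives S⁻¹ = [[1/4, -2], [0, -1]].
W = S⁻¹(R − D) = [[4, -1], [2, 3]].

W = [[4, -1], [2, 3]]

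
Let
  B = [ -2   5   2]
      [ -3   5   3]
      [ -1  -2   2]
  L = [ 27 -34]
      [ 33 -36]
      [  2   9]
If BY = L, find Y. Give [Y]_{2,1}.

B is on the left of Y, so left-multiply by B⁻¹: Y = B⁻¹L.
det B = 5, so B⁻¹ = [[16/5, -14/5, 1], [3/5, -2/5, 0], [11/5, -9/5, 1]].
Y = B⁻¹L = [[16/5, -14/5, 1], [3/5, -2/5, 0], [11/5, -9/5, 1]] · [[27, -34], [33, -36], [2, 9]] = [[-4, 1], [3, -6], [2, -1]].

3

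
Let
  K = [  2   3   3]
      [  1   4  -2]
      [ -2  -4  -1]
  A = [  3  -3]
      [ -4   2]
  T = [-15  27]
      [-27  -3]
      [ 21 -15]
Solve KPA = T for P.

P = [[1, -3], [0, 3], [-5, -3]]

Isolating P: multiply by K⁻¹ from the left and A⁻¹ from the right, so P = K⁻¹TA⁻¹.
det K = 3; the adjugate gives K⁻¹ = [[-4, -3, -6], [5/3, 4/3, 7/3], [4/3, 2/3, 5/3]].
det A = -6; the adjugate gives A⁻¹ = [[-1/3, -1/2], [-2/3, -1/2]].
K⁻¹T = [[15, -9], [-12, 6], [-3, 9]].
P = (K⁻¹T)A⁻¹ = [[1, -3], [0, 3], [-5, -3]].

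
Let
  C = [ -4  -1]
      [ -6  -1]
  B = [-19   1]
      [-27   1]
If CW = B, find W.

W = [[4, 0], [3, -1]]

Since C multiplies W on the left, W = C⁻¹B.
det C = -2; the adjugate gives C⁻¹ = [[1/2, -1/2], [-3, 2]].
W = C⁻¹B = [[1/2, -1/2], [-3, 2]] · [[-19, 1], [-27, 1]] = [[4, 0], [3, -1]].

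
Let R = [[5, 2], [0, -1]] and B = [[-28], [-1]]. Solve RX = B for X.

R is on the left of X, so left-multiply by R⁻¹: X = R⁻¹B.
R has determinant -5; R⁻¹ = [[1/5, 2/5], [0, -1]].
X = R⁻¹B = [[1/5, 2/5], [0, -1]] · [[-28], [-1]] = [[-6], [1]].

X = [[-6], [1]]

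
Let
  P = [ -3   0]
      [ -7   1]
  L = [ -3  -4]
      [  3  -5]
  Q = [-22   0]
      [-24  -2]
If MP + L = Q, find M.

MP = Q − L = [[-19, 4], [-27, 3]].
P is on the right of M, so right-multiply by P⁻¹: M = (Q − L)P⁻¹.
P has determinant -3; P⁻¹ = [[-1/3, 0], [-7/3, 1]].
M = (Q − L)P⁻¹ = [[-3, 4], [2, 3]].

M = [[-3, 4], [2, 3]]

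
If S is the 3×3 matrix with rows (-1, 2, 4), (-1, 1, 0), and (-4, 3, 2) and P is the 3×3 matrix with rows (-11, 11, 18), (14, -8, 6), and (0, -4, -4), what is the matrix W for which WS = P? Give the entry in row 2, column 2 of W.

-5

S is on the right of W, so right-multiply by S⁻¹: W = PS⁻¹.
S has determinant 6; S⁻¹ = [[1/3, 4/3, -2/3], [1/3, 7/3, -2/3], [1/6, -5/6, 1/6]].
W = PS⁻¹ = [[-11, 11, 18], [14, -8, 6], [0, -4, -4]] · [[1/3, 4/3, -2/3], [1/3, 7/3, -2/3], [1/6, -5/6, 1/6]] = [[3, -4, 3], [3, -5, -3], [-2, -6, 2]].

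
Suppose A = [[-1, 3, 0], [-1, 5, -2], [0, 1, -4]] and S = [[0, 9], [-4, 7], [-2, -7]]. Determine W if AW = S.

A is on the left of W, so left-multiply by A⁻¹: W = A⁻¹S.
A has determinant 6; A⁻¹ = [[-3, 2, -1], [-2/3, 2/3, -1/3], [-1/6, 1/6, -1/3]].
W = A⁻¹S = [[-3, 2, -1], [-2/3, 2/3, -1/3], [-1/6, 1/6, -1/3]] · [[0, 9], [-4, 7], [-2, -7]] = [[-6, -6], [-2, 1], [0, 2]].

W = [[-6, -6], [-2, 1], [0, 2]]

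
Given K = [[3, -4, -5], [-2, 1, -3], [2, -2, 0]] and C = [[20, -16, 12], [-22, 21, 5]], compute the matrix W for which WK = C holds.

W = [[0, -4, 6], [-4, 5, 0]]

K is on the right of W, so right-multiply by K⁻¹: W = CK⁻¹.
det K = -4; the adjugate gives K⁻¹ = [[3/2, -5/2, -17/4], [3/2, -5/2, -19/4], [-1/2, 1/2, 5/4]].
W = CK⁻¹ = [[20, -16, 12], [-22, 21, 5]] · [[3/2, -5/2, -17/4], [3/2, -5/2, -19/4], [-1/2, 1/2, 5/4]] = [[0, -4, 6], [-4, 5, 0]].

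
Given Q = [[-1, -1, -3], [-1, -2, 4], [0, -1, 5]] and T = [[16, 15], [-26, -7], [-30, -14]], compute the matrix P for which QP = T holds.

P = [[2, 3], [0, -6], [-6, -4]]

Left-multiplying both sides by Q⁻¹ gives P = Q⁻¹T.
det Q = -2; the adjugate gives Q⁻¹ = [[3, -4, 5], [-5/2, 5/2, -7/2], [-1/2, 1/2, -1/2]].
P = Q⁻¹T = [[3, -4, 5], [-5/2, 5/2, -7/2], [-1/2, 1/2, -1/2]] · [[16, 15], [-26, -7], [-30, -14]] = [[2, 3], [0, -6], [-6, -4]].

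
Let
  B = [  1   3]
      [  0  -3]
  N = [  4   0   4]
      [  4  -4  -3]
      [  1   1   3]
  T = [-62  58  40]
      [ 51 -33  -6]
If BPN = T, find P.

P = [[1, -5, 5], [-1, -3, -1]]

P = B⁻¹TN⁻¹ (apply B⁻¹ on the left and N⁻¹ on the right).
det B = -3; the adjugate gives B⁻¹ = [[1, 1], [0, -1/3]].
N has determinant -4; N⁻¹ = [[9/4, -1, -4], [15/4, -2, -7], [-2, 1, 4]].
B⁻¹T = [[-11, 25, 34], [-17, 11, 2]].
P = (B⁻¹T)N⁻¹ = [[1, -5, 5], [-1, -3, -1]].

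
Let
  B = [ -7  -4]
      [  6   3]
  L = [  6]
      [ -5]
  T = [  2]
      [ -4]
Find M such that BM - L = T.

BM = T + L = [[8], [-9]].
Since B multiplies M on the left, M = B⁻¹(T + L).
det B = 3; the adjugate gives B⁻¹ = [[1, 4/3], [-2, -7/3]].
M = B⁻¹(T + L) = [[-4], [5]].

M = [[-4], [5]]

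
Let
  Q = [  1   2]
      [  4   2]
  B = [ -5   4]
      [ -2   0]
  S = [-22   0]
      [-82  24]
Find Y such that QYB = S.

Y = Q⁻¹SB⁻¹ (apply Q⁻¹ on the left and B⁻¹ on the right).
det Q = -6; the adjugate gives Q⁻¹ = [[-1/3, 1/3], [2/3, -1/6]].
det B = 8; the adjugate gives B⁻¹ = [[0, -1/2], [1/4, -5/8]].
Q⁻¹S = [[-20, 8], [-1, -4]].
Y = (Q⁻¹S)B⁻¹ = [[2, 5], [-1, 3]].

Y = [[2, 5], [-1, 3]]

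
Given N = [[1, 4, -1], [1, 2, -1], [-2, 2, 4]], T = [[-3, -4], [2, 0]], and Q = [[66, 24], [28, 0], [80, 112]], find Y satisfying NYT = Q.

Y = [[1, 2], [-3, 5], [-5, -2]]

Isolating Y: multiply by N⁻¹ from the left and T⁻¹ from the right, so Y = N⁻¹QT⁻¹.
det N = -4, so N⁻¹ = [[-5/2, 9/2, 1/2], [1/2, -1/2, 0], [-3/2, 5/2, 1/2]].
det T = 8; the adjugate gives T⁻¹ = [[0, 1/2], [-1/4, -3/8]].
N⁻¹Q = [[1, -4], [19, 12], [11, 20]].
Y = (N⁻¹Q)T⁻¹ = [[1, 2], [-3, 5], [-5, -2]].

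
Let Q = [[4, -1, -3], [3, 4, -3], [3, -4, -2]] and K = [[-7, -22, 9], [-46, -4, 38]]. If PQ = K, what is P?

P = [[2, -5, 0], [-4, -6, -4]]

Right-multiplying both sides by Q⁻¹ gives P = KQ⁻¹.
Q has determinant -5; Q⁻¹ = [[4, -2, -3], [3/5, -1/5, -3/5], [24/5, -13/5, -19/5]].
P = KQ⁻¹ = [[-7, -22, 9], [-46, -4, 38]] · [[4, -2, -3], [3/5, -1/5, -3/5], [24/5, -13/5, -19/5]] = [[2, -5, 0], [-4, -6, -4]].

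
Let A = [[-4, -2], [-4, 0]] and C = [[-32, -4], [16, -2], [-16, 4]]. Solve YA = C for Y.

Y = [[2, 6], [1, -5], [-2, 6]]

Since A sits to the right of Y, Y = CA⁻¹.
det A = -8; the adjugate gives A⁻¹ = [[0, -1/4], [-1/2, 1/2]].
Y = CA⁻¹ = [[-32, -4], [16, -2], [-16, 4]] · [[0, -1/4], [-1/2, 1/2]] = [[2, 6], [1, -5], [-2, 6]].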